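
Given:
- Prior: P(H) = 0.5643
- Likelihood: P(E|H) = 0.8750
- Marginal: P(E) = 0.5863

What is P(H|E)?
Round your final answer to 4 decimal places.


Using Bayes' theorem:

P(H|E) = P(E|H) × P(H) / P(E)
       = 0.8750 × 0.5643 / 0.5863
       = 0.49376250 / 0.5863
       = 0.8422

The evidence strengthens our belief in H.
Prior: 0.5643 → Posterior: 0.8422


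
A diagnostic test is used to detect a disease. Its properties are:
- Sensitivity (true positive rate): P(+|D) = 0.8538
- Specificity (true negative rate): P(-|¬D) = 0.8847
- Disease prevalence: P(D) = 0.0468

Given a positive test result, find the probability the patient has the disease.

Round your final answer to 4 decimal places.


Let D = has disease, + = positive test

Given:
- P(D) = 0.0468 (prevalence)
- P(+|D) = 0.8538 (sensitivity)
- P(-|¬D) = 0.8847 (specificity)
- P(+|¬D) = 0.1153 (false positive rate = 1 - specificity)

Step 1: Find P(+)
P(+) = P(+|D)P(D) + P(+|¬D)P(¬D)
     = 0.8538 × 0.0468 + 0.1153 × 0.9532
     = 0.03995784 + 0.10990396
     = 0.14986180

Step 2: Apply Bayes' theorem for P(D|+)
P(D|+) = P(+|D)P(D) / P(+)
       = 0.03995784 / 0.14986180
       = 0.2666


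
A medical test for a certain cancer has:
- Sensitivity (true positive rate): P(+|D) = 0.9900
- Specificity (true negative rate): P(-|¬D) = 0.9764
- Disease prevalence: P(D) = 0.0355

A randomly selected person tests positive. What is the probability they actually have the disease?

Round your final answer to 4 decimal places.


Let D = has disease, + = positive test

Given:
- P(D) = 0.0355 (prevalence)
- P(+|D) = 0.9900 (sensitivity)
- P(-|¬D) = 0.9764 (specificity)
- P(+|¬D) = 0.0236 (false positive rate = 1 - specificity)

Step 1: Find P(+)
P(+) = P(+|D)P(D) + P(+|¬D)P(¬D)
     = 0.9900 × 0.0355 + 0.0236 × 0.9645
     = 0.03514500 + 0.02276220
     = 0.05790720

Step 2: Apply Bayes' theorem for P(D|+)
P(D|+) = P(+|D)P(D) / P(+)
       = 0.03514500 / 0.05790720
       = 0.6069


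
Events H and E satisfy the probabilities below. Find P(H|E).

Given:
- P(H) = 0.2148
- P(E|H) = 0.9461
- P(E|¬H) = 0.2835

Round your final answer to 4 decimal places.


Bayes' theorem: P(H|E) = P(E|H) × P(H) / P(E)

Step 1: Calculate P(E) using law of total probability
P(E) = P(E|H)P(H) + P(E|¬H)P(¬H)
     = 0.9461 × 0.2148 + 0.2835 × 0.7852
     = 0.20322228 + 0.22260420
     = 0.42582648

Step 2: Apply Bayes' theorem
P(H|E) = P(E|H) × P(H) / P(E)
       = 0.20322228 / 0.42582648
       = 0.4772


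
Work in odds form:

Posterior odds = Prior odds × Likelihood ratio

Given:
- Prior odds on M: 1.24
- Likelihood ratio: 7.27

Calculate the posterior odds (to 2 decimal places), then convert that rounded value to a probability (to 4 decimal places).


Step 1: Calculate posterior odds
Posterior odds = Prior odds × LR
               = 1.24 × 7.27
               = 9.01

Step 2: Convert to probability
P(M|E) = Posterior odds / (1 + Posterior odds)
       = 9.01 / (1 + 9.01)
       = 9.01 / 10.01
       = 0.9001

The evidence increased P(M) from 0.5536 to 0.9001.


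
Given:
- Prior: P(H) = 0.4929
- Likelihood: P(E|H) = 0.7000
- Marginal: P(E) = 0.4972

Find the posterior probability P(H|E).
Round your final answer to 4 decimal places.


Using Bayes' theorem:

P(H|E) = P(E|H) × P(H) / P(E)
       = 0.7000 × 0.4929 / 0.4972
       = 0.34503000 / 0.4972
       = 0.6939

The evidence strengthens our belief in H.
Prior: 0.4929 → Posterior: 0.6939


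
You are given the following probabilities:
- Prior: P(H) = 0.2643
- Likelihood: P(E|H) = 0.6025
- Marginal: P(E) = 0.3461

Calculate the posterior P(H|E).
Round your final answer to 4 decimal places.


Using Bayes' theorem:

P(H|E) = P(E|H) × P(H) / P(E)
       = 0.6025 × 0.2643 / 0.3461
       = 0.15924075 / 0.3461
       = 0.4601

The evidence strengthens our belief in H.
Prior: 0.2643 → Posterior: 0.4601


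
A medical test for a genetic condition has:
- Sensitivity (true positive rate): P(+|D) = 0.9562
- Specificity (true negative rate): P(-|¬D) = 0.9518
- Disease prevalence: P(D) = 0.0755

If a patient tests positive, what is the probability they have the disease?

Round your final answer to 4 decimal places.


Let D = has disease, + = positive test

Given:
- P(D) = 0.0755 (prevalence)
- P(+|D) = 0.9562 (sensitivity)
- P(-|¬D) = 0.9518 (specificity)
- P(+|¬D) = 0.0482 (false positive rate = 1 - specificity)

Step 1: Find P(+)
P(+) = P(+|D)P(D) + P(+|¬D)P(¬D)
     = 0.9562 × 0.0755 + 0.0482 × 0.9245
     = 0.07219310 + 0.04456090
     = 0.11675400

Step 2: Apply Bayes' theorem for P(D|+)
P(D|+) = P(+|D)P(D) / P(+)
       = 0.07219310 / 0.11675400
       = 0.6183


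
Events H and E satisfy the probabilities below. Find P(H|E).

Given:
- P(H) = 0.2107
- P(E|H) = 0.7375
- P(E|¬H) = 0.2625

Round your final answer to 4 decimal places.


Bayes' theorem: P(H|E) = P(E|H) × P(H) / P(E)

Step 1: Calculate P(E) using law of total probability
P(E) = P(E|H)P(H) + P(E|¬H)P(¬H)
     = 0.7375 × 0.2107 + 0.2625 × 0.7893
     = 0.15539125 + 0.20719125
     = 0.36258250

Step 2: Apply Bayes' theorem
P(H|E) = P(E|H) × P(H) / P(E)
       = 0.15539125 / 0.36258250
       = 0.4286


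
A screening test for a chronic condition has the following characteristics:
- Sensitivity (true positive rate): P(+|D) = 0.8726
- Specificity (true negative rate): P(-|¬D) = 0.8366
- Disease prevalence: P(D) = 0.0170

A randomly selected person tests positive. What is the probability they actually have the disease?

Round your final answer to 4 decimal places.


Let D = has disease, + = positive test

Given:
- P(D) = 0.0170 (prevalence)
- P(+|D) = 0.8726 (sensitivity)
- P(-|¬D) = 0.8366 (specificity)
- P(+|¬D) = 0.1634 (false positive rate = 1 - specificity)

Step 1: Find P(+)
P(+) = P(+|D)P(D) + P(+|¬D)P(¬D)
     = 0.8726 × 0.0170 + 0.1634 × 0.9830
     = 0.01483420 + 0.16062220
     = 0.17545640

Step 2: Apply Bayes' theorem for P(D|+)
P(D|+) = P(+|D)P(D) / P(+)
       = 0.01483420 / 0.17545640
       = 0.0845


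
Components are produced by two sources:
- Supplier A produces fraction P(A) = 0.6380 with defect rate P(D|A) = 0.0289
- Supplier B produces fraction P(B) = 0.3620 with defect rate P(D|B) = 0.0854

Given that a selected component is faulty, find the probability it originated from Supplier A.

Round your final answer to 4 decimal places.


Let A = from Supplier A, D = faulty

Given:
- P(A) = 0.6380, P(B) = 0.3620
- P(D|A) = 0.0289, P(D|B) = 0.0854

Step 1: Find P(D)
P(D) = P(D|A)P(A) + P(D|B)P(B)
     = 0.0289 × 0.6380 + 0.0854 × 0.3620
     = 0.01843820 + 0.03091480
     = 0.04935300

Step 2: Apply Bayes' theorem
P(A|D) = P(D|A)P(A) / P(D)
       = 0.01843820 / 0.04935300
       = 0.3736


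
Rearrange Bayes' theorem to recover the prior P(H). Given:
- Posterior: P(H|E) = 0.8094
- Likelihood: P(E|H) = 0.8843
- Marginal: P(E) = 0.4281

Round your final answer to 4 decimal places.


From Bayes' theorem: P(H|E) = P(E|H) × P(H) / P(E)

Rearranging for P(H):
P(H) = P(H|E) × P(E) / P(E|H)
     = 0.8094 × 0.4281 / 0.8843
     = 0.34650414 / 0.8843
     = 0.3918


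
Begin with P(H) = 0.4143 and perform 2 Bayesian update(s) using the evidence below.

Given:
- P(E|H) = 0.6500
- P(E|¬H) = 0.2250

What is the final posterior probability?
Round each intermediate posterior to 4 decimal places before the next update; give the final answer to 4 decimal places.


Sequential Bayesian updating:

Initial prior: P(H) = 0.4143

Update 1:
  P(E) = 0.6500 × 0.4143 + 0.2250 × 0.5857 = 0.26929500 + 0.13178250 = 0.40107750
  P(H|E) = 0.26929500 / 0.40107750 = 0.6714

Update 2:
  P(E) = 0.6500 × 0.6714 + 0.2250 × 0.3286 = 0.43641000 + 0.07393500 = 0.51034500
  P(H|E) = 0.43641000 / 0.51034500 = 0.8551

Final posterior: 0.8551


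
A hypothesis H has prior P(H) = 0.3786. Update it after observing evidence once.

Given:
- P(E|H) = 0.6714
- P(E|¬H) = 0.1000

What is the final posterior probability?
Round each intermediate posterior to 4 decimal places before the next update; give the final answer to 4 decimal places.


Sequential Bayesian updating:

Initial prior: P(H) = 0.3786

Update 1:
  P(E) = 0.6714 × 0.3786 + 0.1000 × 0.6214 = 0.25419204 + 0.06214000 = 0.31633204
  P(H|E) = 0.25419204 / 0.31633204 = 0.8036

Final posterior: 0.8036


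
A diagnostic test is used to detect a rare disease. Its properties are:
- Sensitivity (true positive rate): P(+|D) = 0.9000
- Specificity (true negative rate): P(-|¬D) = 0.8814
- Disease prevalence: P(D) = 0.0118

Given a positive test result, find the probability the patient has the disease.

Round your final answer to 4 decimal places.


Let D = has disease, + = positive test

Given:
- P(D) = 0.0118 (prevalence)
- P(+|D) = 0.9000 (sensitivity)
- P(-|¬D) = 0.8814 (specificity)
- P(+|¬D) = 0.1186 (false positive rate = 1 - specificity)

Step 1: Find P(+)
P(+) = P(+|D)P(D) + P(+|¬D)P(¬D)
     = 0.9000 × 0.0118 + 0.1186 × 0.9882
     = 0.01062000 + 0.11720052
     = 0.12782052

Step 2: Apply Bayes' theorem for P(D|+)
P(D|+) = P(+|D)P(D) / P(+)
       = 0.01062000 / 0.12782052
       = 0.0831


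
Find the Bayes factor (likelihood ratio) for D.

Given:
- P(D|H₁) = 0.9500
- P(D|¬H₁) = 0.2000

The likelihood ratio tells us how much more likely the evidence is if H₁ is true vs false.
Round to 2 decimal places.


Likelihood Ratio (LR) = P(D|H₁) / P(D|¬H₁)

LR = 0.9500 / 0.2000
   = 4.75

The evidence is 4.75 times more likely if H₁ is true than if H₁ is false.
LR > 1, so observing D raises the odds in favor of H₁.


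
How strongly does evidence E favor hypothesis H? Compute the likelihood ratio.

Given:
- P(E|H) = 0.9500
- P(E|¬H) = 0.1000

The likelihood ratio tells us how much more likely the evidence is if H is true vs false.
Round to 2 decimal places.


Likelihood Ratio (LR) = P(E|H) / P(E|¬H)

LR = 0.9500 / 0.1000
   = 9.50

The evidence is 9.50 times more likely if H is true than if H is false.
LR > 1, so observing E raises the odds in favor of H.


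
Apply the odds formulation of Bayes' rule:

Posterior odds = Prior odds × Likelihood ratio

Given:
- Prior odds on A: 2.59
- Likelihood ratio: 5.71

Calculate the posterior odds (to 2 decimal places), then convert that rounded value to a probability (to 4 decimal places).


Step 1: Calculate posterior odds
Posterior odds = Prior odds × LR
               = 2.59 × 5.71
               = 14.79

Step 2: Convert to probability
P(A|E) = Posterior odds / (1 + Posterior odds)
       = 14.79 / (1 + 14.79)
       = 14.79 / 15.79
       = 0.9367

The evidence increased P(A) from 0.7214 to 0.9367.


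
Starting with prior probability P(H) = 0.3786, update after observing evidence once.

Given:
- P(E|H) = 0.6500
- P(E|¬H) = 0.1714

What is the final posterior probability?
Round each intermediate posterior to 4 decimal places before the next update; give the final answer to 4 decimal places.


Sequential Bayesian updating:

Initial prior: P(H) = 0.3786

Update 1:
  P(E) = 0.6500 × 0.3786 + 0.1714 × 0.6214 = 0.24609000 + 0.10650796 = 0.35259796
  P(H|E) = 0.24609000 / 0.35259796 = 0.6979

Final posterior: 0.6979


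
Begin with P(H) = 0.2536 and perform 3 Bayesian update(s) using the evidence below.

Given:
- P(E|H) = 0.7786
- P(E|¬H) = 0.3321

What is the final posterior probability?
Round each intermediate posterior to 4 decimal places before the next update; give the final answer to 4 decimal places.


Sequential Bayesian updating:

Initial prior: P(H) = 0.2536

Update 1:
  P(E) = 0.7786 × 0.2536 + 0.3321 × 0.7464 = 0.19745296 + 0.24787944 = 0.44533240
  P(H|E) = 0.19745296 / 0.44533240 = 0.4434

Update 2:
  P(E) = 0.7786 × 0.4434 + 0.3321 × 0.5566 = 0.34523124 + 0.18484686 = 0.53007810
  P(H|E) = 0.34523124 / 0.53007810 = 0.6513

Update 3:
  P(E) = 0.7786 × 0.6513 + 0.3321 × 0.3487 = 0.50710218 + 0.11580327 = 0.62290545
  P(H|E) = 0.50710218 / 0.62290545 = 0.8141

Final posterior: 0.8141


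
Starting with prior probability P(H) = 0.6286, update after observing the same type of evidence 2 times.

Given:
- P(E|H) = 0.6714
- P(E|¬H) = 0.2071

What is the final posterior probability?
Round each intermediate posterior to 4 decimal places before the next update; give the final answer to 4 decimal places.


Sequential Bayesian updating:

Initial prior: P(H) = 0.6286

Update 1:
  P(E) = 0.6714 × 0.6286 + 0.2071 × 0.3714 = 0.42204204 + 0.07691694 = 0.49895898
  P(H|E) = 0.42204204 / 0.49895898 = 0.8458

Update 2:
  P(E) = 0.6714 × 0.8458 + 0.2071 × 0.1542 = 0.56787012 + 0.03193482 = 0.59980494
  P(H|E) = 0.56787012 / 0.59980494 = 0.9468

Final posterior: 0.9468


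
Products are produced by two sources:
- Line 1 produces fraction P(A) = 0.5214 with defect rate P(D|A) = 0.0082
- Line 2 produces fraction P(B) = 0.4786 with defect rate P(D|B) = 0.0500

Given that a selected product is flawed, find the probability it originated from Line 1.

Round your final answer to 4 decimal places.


Let A = from Line 1, D = flawed

Given:
- P(A) = 0.5214, P(B) = 0.4786
- P(D|A) = 0.0082, P(D|B) = 0.0500

Step 1: Find P(D)
P(D) = P(D|A)P(A) + P(D|B)P(B)
     = 0.0082 × 0.5214 + 0.0500 × 0.4786
     = 0.00427548 + 0.02393000
     = 0.02820548

Step 2: Apply Bayes' theorem
P(A|D) = P(D|A)P(A) / P(D)
       = 0.00427548 / 0.02820548
       = 0.1516


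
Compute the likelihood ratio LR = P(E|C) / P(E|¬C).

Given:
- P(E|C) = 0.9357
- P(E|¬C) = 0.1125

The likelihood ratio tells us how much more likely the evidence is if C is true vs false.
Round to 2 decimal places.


Likelihood Ratio (LR) = P(E|C) / P(E|¬C)

LR = 0.9357 / 0.1125
   = 8.32

The evidence is 8.32 times more likely if C is true than if C is false.
Since LR > 1, the evidence supports C over ¬C.


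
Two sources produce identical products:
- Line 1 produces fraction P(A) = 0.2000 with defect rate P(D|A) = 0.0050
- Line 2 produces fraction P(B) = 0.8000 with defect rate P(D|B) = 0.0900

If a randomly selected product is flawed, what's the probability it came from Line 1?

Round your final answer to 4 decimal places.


Let A = from Line 1, D = flawed

Given:
- P(A) = 0.2000, P(B) = 0.8000
- P(D|A) = 0.0050, P(D|B) = 0.0900

Step 1: Find P(D)
P(D) = P(D|A)P(A) + P(D|B)P(B)
     = 0.0050 × 0.2000 + 0.0900 × 0.8000
     = 0.00100000 + 0.07200000
     = 0.07300000

Step 2: Apply Bayes' theorem
P(A|D) = P(D|A)P(A) / P(D)
       = 0.00100000 / 0.07300000
       = 0.0137


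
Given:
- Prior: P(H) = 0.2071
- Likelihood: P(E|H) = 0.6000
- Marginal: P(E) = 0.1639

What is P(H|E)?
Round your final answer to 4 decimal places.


Using Bayes' theorem:

P(H|E) = P(E|H) × P(H) / P(E)
       = 0.6000 × 0.2071 / 0.1639
       = 0.12426000 / 0.1639
       = 0.7581

The evidence strengthens our belief in H.
Prior: 0.2071 → Posterior: 0.7581


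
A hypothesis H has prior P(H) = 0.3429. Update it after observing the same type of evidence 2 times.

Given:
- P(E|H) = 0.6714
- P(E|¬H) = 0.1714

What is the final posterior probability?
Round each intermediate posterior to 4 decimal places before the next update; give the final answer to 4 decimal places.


Sequential Bayesian updating:

Initial prior: P(H) = 0.3429

Update 1:
  P(E) = 0.6714 × 0.3429 + 0.1714 × 0.6571 = 0.23022306 + 0.11262694 = 0.34285000
  P(H|E) = 0.23022306 / 0.34285000 = 0.6715

Update 2:
  P(E) = 0.6714 × 0.6715 + 0.1714 × 0.3285 = 0.45084510 + 0.05630490 = 0.50715000
  P(H|E) = 0.45084510 / 0.50715000 = 0.8890

Final posterior: 0.8890


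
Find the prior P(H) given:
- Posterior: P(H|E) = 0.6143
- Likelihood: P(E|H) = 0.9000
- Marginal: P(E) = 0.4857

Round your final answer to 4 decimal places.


From Bayes' theorem: P(H|E) = P(E|H) × P(H) / P(E)

Rearranging for P(H):
P(H) = P(H|E) × P(E) / P(E|H)
     = 0.6143 × 0.4857 / 0.9000
     = 0.29836551 / 0.9000
     = 0.3315


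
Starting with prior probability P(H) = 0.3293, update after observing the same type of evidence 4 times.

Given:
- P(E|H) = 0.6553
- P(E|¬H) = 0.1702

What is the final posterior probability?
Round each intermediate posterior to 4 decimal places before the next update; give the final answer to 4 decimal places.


Sequential Bayesian updating:

Initial prior: P(H) = 0.3293

Update 1:
  P(E) = 0.6553 × 0.3293 + 0.1702 × 0.6707 = 0.21579029 + 0.11415314 = 0.32994343
  P(H|E) = 0.21579029 / 0.32994343 = 0.6540

Update 2:
  P(E) = 0.6553 × 0.6540 + 0.1702 × 0.3460 = 0.42856620 + 0.05888920 = 0.48745540
  P(H|E) = 0.42856620 / 0.48745540 = 0.8792

Update 3:
  P(E) = 0.6553 × 0.8792 + 0.1702 × 0.1208 = 0.57613976 + 0.02056016 = 0.59669992
  P(H|E) = 0.57613976 / 0.59669992 = 0.9655

Update 4:
  P(E) = 0.6553 × 0.9655 + 0.1702 × 0.0345 = 0.63269215 + 0.00587190 = 0.63856405
  P(H|E) = 0.63269215 / 0.63856405 = 0.9908

Final posterior: 0.9908


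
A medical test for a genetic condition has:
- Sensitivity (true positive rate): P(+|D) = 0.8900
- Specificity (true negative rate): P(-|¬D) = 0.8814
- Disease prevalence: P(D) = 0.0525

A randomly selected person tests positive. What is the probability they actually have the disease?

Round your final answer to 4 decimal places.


Let D = has disease, + = positive test

Given:
- P(D) = 0.0525 (prevalence)
- P(+|D) = 0.8900 (sensitivity)
- P(-|¬D) = 0.8814 (specificity)
- P(+|¬D) = 0.1186 (false positive rate = 1 - specificity)

Step 1: Find P(+)
P(+) = P(+|D)P(D) + P(+|¬D)P(¬D)
     = 0.8900 × 0.0525 + 0.1186 × 0.9475
     = 0.04672500 + 0.11237350
     = 0.15909850

Step 2: Apply Bayes' theorem for P(D|+)
P(D|+) = P(+|D)P(D) / P(+)
       = 0.04672500 / 0.15909850
       = 0.2937


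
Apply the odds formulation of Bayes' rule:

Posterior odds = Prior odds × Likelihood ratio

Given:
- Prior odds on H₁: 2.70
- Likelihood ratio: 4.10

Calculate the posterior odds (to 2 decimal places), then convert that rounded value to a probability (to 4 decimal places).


Step 1: Calculate posterior odds
Posterior odds = Prior odds × LR
               = 2.70 × 4.10
               = 11.07

Step 2: Convert to probability
P(H₁|E) = Posterior odds / (1 + Posterior odds)
       = 11.07 / (1 + 11.07)
       = 11.07 / 12.07
       = 0.9171

The evidence increased P(H₁) from 0.7297 to 0.9171.


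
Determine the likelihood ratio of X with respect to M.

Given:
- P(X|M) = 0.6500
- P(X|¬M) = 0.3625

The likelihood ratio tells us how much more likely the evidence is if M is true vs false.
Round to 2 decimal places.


Likelihood Ratio (LR) = P(X|M) / P(X|¬M)

LR = 0.6500 / 0.3625
   = 1.79

The evidence is 1.79 times more likely if M is true than if M is false.
Since LR > 1, the evidence supports M over ¬M.


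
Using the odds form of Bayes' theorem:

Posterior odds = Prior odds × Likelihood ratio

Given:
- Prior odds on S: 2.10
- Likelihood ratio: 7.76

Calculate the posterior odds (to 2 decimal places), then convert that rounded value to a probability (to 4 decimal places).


Step 1: Calculate posterior odds
Posterior odds = Prior odds × LR
               = 2.10 × 7.76
               = 16.30

Step 2: Convert to probability
P(S|E) = Posterior odds / (1 + Posterior odds)
       = 16.30 / (1 + 16.30)
       = 16.30 / 17.30
       = 0.9422

The evidence increased P(S) from 0.6774 to 0.9422.


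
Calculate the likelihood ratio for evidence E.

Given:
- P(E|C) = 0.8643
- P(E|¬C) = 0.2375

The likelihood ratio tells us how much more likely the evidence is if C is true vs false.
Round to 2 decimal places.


Likelihood Ratio (LR) = P(E|C) / P(E|¬C)

LR = 0.8643 / 0.2375
   = 3.64

The evidence is 3.64 times more likely if C is true than if C is false.
Because LR exceeds 1, E is evidence for C.


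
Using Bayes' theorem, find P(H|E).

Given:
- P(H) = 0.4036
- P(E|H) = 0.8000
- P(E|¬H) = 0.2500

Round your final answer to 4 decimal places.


Bayes' theorem: P(H|E) = P(E|H) × P(H) / P(E)

Step 1: Calculate P(E) using law of total probability
P(E) = P(E|H)P(H) + P(E|¬H)P(¬H)
     = 0.8000 × 0.4036 + 0.2500 × 0.5964
     = 0.32288000 + 0.14910000
     = 0.47198000

Step 2: Apply Bayes' theorem
P(H|E) = P(E|H) × P(H) / P(E)
       = 0.32288000 / 0.47198000
       = 0.6841


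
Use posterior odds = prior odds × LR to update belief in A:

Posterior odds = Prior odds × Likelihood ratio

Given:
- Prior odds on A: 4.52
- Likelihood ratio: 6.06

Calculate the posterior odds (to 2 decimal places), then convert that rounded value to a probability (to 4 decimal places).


Step 1: Calculate posterior odds
Posterior odds = Prior odds × LR
               = 4.52 × 6.06
               = 27.39

Step 2: Convert to probability
P(A|E) = Posterior odds / (1 + Posterior odds)
       = 27.39 / (1 + 27.39)
       = 27.39 / 28.39
       = 0.9648

The evidence increased P(A) from 0.8188 to 0.9648.


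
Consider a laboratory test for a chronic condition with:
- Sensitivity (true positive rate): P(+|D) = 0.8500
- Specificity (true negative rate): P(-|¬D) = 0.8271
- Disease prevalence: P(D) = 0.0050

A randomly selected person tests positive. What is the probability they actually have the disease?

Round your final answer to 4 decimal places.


Let D = has disease, + = positive test

Given:
- P(D) = 0.0050 (prevalence)
- P(+|D) = 0.8500 (sensitivity)
- P(-|¬D) = 0.8271 (specificity)
- P(+|¬D) = 0.1729 (false positive rate = 1 - specificity)

Step 1: Find P(+)
P(+) = P(+|D)P(D) + P(+|¬D)P(¬D)
     = 0.8500 × 0.0050 + 0.1729 × 0.9950
     = 0.00425000 + 0.17203550
     = 0.17628550

Step 2: Apply Bayes' theorem for P(D|+)
P(D|+) = P(+|D)P(D) / P(+)
       = 0.00425000 / 0.17628550
       = 0.0241


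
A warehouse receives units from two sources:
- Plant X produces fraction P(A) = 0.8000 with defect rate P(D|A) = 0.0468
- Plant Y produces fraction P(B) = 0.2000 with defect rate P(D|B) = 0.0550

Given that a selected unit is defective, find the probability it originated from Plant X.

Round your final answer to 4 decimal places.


Let A = from Plant X, D = defective

Given:
- P(A) = 0.8000, P(B) = 0.2000
- P(D|A) = 0.0468, P(D|B) = 0.0550

Step 1: Find P(D)
P(D) = P(D|A)P(A) + P(D|B)P(B)
     = 0.0468 × 0.8000 + 0.0550 × 0.2000
     = 0.03744000 + 0.01100000
     = 0.04844000

Step 2: Apply Bayes' theorem
P(A|D) = P(D|A)P(A) / P(D)
       = 0.03744000 / 0.04844000
       = 0.7729


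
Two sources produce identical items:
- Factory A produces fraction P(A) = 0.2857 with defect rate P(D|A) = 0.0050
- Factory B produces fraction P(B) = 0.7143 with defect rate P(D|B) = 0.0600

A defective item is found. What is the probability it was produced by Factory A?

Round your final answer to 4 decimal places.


Let A = from Factory A, D = defective

Given:
- P(A) = 0.2857, P(B) = 0.7143
- P(D|A) = 0.0050, P(D|B) = 0.0600

Step 1: Find P(D)
P(D) = P(D|A)P(A) + P(D|B)P(B)
     = 0.0050 × 0.2857 + 0.0600 × 0.7143
     = 0.00142850 + 0.04285800
     = 0.04428650

Step 2: Apply Bayes' theorem
P(A|D) = P(D|A)P(A) / P(D)
       = 0.00142850 / 0.04428650
       = 0.0323


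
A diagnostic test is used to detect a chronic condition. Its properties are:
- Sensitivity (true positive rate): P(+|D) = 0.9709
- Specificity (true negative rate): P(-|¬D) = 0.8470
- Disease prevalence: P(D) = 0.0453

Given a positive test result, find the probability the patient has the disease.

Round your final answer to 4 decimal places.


Let D = has disease, + = positive test

Given:
- P(D) = 0.0453 (prevalence)
- P(+|D) = 0.9709 (sensitivity)
- P(-|¬D) = 0.8470 (specificity)
- P(+|¬D) = 0.1530 (false positive rate = 1 - specificity)

Step 1: Find P(+)
P(+) = P(+|D)P(D) + P(+|¬D)P(¬D)
     = 0.9709 × 0.0453 + 0.1530 × 0.9547
     = 0.04398177 + 0.14606910
     = 0.19005087

Step 2: Apply Bayes' theorem for P(D|+)
P(D|+) = P(+|D)P(D) / P(+)
       = 0.04398177 / 0.19005087
       = 0.2314


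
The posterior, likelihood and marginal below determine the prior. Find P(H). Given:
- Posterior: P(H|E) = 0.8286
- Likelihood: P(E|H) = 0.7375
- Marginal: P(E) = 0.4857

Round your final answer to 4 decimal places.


From Bayes' theorem: P(H|E) = P(E|H) × P(H) / P(E)

Rearranging for P(H):
P(H) = P(H|E) × P(E) / P(E|H)
     = 0.8286 × 0.4857 / 0.7375
     = 0.40245102 / 0.7375
     = 0.5457


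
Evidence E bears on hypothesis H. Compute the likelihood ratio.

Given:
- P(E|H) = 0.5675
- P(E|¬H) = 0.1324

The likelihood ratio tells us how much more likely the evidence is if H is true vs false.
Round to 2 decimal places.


Likelihood Ratio (LR) = P(E|H) / P(E|¬H)

LR = 0.5675 / 0.1324
   = 4.29

The evidence is 4.29 times more likely if H is true than if H is false.
Since LR > 1, the evidence supports H over ¬H.


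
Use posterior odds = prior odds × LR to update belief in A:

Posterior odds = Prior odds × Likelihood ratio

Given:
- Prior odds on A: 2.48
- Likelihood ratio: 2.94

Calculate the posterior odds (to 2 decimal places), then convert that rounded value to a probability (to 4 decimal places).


Step 1: Calculate posterior odds
Posterior odds = Prior odds × LR
               = 2.48 × 2.94
               = 7.29

Step 2: Convert to probability
P(A|E) = Posterior odds / (1 + Posterior odds)
       = 7.29 / (1 + 7.29)
       = 7.29 / 8.29
       = 0.8794

The evidence increased P(A) from 0.7126 to 0.8794.


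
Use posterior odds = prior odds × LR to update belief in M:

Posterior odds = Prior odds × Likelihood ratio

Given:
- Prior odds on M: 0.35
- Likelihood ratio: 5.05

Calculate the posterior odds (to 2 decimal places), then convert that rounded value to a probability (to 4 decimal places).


Step 1: Calculate posterior odds
Posterior odds = Prior odds × LR
               = 0.35 × 5.05
               = 1.77

Step 2: Convert to probability
P(M|E) = Posterior odds / (1 + Posterior odds)
       = 1.77 / (1 + 1.77)
       = 1.77 / 2.77
       = 0.6390

The evidence increased P(M) from 0.2593 to 0.6390.


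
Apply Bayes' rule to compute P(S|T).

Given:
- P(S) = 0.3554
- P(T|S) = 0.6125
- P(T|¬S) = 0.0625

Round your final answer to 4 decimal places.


Bayes' theorem: P(S|T) = P(T|S) × P(S) / P(T)

Step 1: Calculate P(T) using law of total probability
P(T) = P(T|S)P(S) + P(T|¬S)P(¬S)
     = 0.6125 × 0.3554 + 0.0625 × 0.6446
     = 0.21768250 + 0.04028750
     = 0.25797000

Step 2: Apply Bayes' theorem
P(S|T) = P(T|S) × P(S) / P(T)
       = 0.21768250 / 0.25797000
       = 0.8438


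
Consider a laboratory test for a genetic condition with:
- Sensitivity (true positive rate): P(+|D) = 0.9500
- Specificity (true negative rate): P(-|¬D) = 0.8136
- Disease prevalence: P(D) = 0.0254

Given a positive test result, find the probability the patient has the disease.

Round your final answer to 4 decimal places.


Let D = has disease, + = positive test

Given:
- P(D) = 0.0254 (prevalence)
- P(+|D) = 0.9500 (sensitivity)
- P(-|¬D) = 0.8136 (specificity)
- P(+|¬D) = 0.1864 (false positive rate = 1 - specificity)

Step 1: Find P(+)
P(+) = P(+|D)P(D) + P(+|¬D)P(¬D)
     = 0.9500 × 0.0254 + 0.1864 × 0.9746
     = 0.02413000 + 0.18166544
     = 0.20579544

Step 2: Apply Bayes' theorem for P(D|+)
P(D|+) = P(+|D)P(D) / P(+)
       = 0.02413000 / 0.20579544
       = 0.1173


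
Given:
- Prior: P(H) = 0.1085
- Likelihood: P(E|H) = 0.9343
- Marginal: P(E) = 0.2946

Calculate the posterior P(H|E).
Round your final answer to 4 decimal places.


Using Bayes' theorem:

P(H|E) = P(E|H) × P(H) / P(E)
       = 0.9343 × 0.1085 / 0.2946
       = 0.10137155 / 0.2946
       = 0.3441

The evidence strengthens our belief in H.
Prior: 0.1085 → Posterior: 0.3441


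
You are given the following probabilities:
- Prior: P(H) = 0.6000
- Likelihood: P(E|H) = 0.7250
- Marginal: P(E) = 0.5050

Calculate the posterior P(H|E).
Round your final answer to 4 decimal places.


Using Bayes' theorem:

P(H|E) = P(E|H) × P(H) / P(E)
       = 0.7250 × 0.6000 / 0.5050
       = 0.43500000 / 0.5050
       = 0.8614

The evidence strengthens our belief in H.
Prior: 0.6000 → Posterior: 0.8614


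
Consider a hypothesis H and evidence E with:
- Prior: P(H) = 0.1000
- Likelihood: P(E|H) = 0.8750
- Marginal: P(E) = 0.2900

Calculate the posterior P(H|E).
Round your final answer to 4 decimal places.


Using Bayes' theorem:

P(H|E) = P(E|H) × P(H) / P(E)
       = 0.8750 × 0.1000 / 0.2900
       = 0.08750000 / 0.2900
       = 0.3017

The evidence strengthens our belief in H.
Prior: 0.1000 → Posterior: 0.3017


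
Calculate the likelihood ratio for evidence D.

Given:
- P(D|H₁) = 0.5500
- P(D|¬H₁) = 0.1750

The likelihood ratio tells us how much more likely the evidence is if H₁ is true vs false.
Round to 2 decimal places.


Likelihood Ratio (LR) = P(D|H₁) / P(D|¬H₁)

LR = 0.5500 / 0.1750
   = 3.14

The evidence is 3.14 times more likely if H₁ is true than if H₁ is false.
Since LR > 1, the evidence supports H₁ over ¬H₁.


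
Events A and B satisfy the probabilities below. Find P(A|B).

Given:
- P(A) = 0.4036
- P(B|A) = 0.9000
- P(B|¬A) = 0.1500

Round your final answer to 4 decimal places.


Bayes' theorem: P(A|B) = P(B|A) × P(A) / P(B)

Step 1: Calculate P(B) using law of total probability
P(B) = P(B|A)P(A) + P(B|¬A)P(¬A)
     = 0.9000 × 0.4036 + 0.1500 × 0.5964
     = 0.36324000 + 0.08946000
     = 0.45270000

Step 2: Apply Bayes' theorem
P(A|B) = P(B|A) × P(A) / P(B)
       = 0.36324000 / 0.45270000
       = 0.8024


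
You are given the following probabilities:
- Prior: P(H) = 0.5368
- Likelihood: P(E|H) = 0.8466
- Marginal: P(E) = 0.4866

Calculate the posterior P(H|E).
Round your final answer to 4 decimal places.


Using Bayes' theorem:

P(H|E) = P(E|H) × P(H) / P(E)
       = 0.8466 × 0.5368 / 0.4866
       = 0.45445488 / 0.4866
       = 0.9339

The evidence strengthens our belief in H.
Prior: 0.5368 → Posterior: 0.9339


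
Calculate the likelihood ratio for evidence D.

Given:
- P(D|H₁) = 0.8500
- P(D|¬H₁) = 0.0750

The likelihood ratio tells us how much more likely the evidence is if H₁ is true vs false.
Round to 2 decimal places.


Likelihood Ratio (LR) = P(D|H₁) / P(D|¬H₁)

LR = 0.8500 / 0.0750
   = 11.33

The evidence is 11.33 times more likely if H₁ is true than if H₁ is false.
Since LR > 1, the evidence supports H₁ over ¬H₁.


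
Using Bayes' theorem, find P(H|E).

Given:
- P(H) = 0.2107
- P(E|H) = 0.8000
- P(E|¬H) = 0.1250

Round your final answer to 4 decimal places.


Bayes' theorem: P(H|E) = P(E|H) × P(H) / P(E)

Step 1: Calculate P(E) using law of total probability
P(E) = P(E|H)P(H) + P(E|¬H)P(¬H)
     = 0.8000 × 0.2107 + 0.1250 × 0.7893
     = 0.16856000 + 0.09866250
     = 0.26722250

Step 2: Apply Bayes' theorem
P(H|E) = P(E|H) × P(H) / P(E)
       = 0.16856000 / 0.26722250
       = 0.6308


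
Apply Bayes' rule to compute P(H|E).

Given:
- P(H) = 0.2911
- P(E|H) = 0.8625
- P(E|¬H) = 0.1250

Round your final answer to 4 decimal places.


Bayes' theorem: P(H|E) = P(E|H) × P(H) / P(E)

Step 1: Calculate P(E) using law of total probability
P(E) = P(E|H)P(H) + P(E|¬H)P(¬H)
     = 0.8625 × 0.2911 + 0.1250 × 0.7089
     = 0.25107375 + 0.08861250
     = 0.33968625

Step 2: Apply Bayes' theorem
P(H|E) = P(E|H) × P(H) / P(E)
       = 0.25107375 / 0.33968625
       = 0.7391


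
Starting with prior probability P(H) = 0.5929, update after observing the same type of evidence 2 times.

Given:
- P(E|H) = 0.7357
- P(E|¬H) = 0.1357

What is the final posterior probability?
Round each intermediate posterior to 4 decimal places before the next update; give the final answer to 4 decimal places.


Sequential Bayesian updating:

Initial prior: P(H) = 0.5929

Update 1:
  P(E) = 0.7357 × 0.5929 + 0.1357 × 0.4071 = 0.43619653 + 0.05524347 = 0.49144000
  P(H|E) = 0.43619653 / 0.49144000 = 0.8876

Update 2:
  P(E) = 0.7357 × 0.8876 + 0.1357 × 0.1124 = 0.65300732 + 0.01525268 = 0.66826000
  P(H|E) = 0.65300732 / 0.66826000 = 0.9772

Final posterior: 0.9772


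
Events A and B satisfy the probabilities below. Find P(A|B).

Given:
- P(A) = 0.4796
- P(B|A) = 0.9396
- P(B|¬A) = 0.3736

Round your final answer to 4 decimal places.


Bayes' theorem: P(A|B) = P(B|A) × P(A) / P(B)

Step 1: Calculate P(B) using law of total probability
P(B) = P(B|A)P(A) + P(B|¬A)P(¬A)
     = 0.9396 × 0.4796 + 0.3736 × 0.5204
     = 0.45063216 + 0.19442144
     = 0.64505360

Step 2: Apply Bayes' theorem
P(A|B) = P(B|A) × P(A) / P(B)
       = 0.45063216 / 0.64505360
       = 0.6986


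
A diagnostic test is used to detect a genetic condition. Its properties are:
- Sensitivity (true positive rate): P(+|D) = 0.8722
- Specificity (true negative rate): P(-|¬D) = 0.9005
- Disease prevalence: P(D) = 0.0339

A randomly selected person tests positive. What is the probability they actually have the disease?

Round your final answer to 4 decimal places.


Let D = has disease, + = positive test

Given:
- P(D) = 0.0339 (prevalence)
- P(+|D) = 0.8722 (sensitivity)
- P(-|¬D) = 0.9005 (specificity)
- P(+|¬D) = 0.0995 (false positive rate = 1 - specificity)

Step 1: Find P(+)
P(+) = P(+|D)P(D) + P(+|¬D)P(¬D)
     = 0.8722 × 0.0339 + 0.0995 × 0.9661
     = 0.02956758 + 0.09612695
     = 0.12569453

Step 2: Apply Bayes' theorem for P(D|+)
P(D|+) = P(+|D)P(D) / P(+)
       = 0.02956758 / 0.12569453
       = 0.2352


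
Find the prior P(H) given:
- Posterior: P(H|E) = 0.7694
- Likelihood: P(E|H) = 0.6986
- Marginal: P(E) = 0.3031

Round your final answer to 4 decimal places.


From Bayes' theorem: P(H|E) = P(E|H) × P(H) / P(E)

Rearranging for P(H):
P(H) = P(H|E) × P(E) / P(E|H)
     = 0.7694 × 0.3031 / 0.6986
     = 0.23320514 / 0.6986
     = 0.3338


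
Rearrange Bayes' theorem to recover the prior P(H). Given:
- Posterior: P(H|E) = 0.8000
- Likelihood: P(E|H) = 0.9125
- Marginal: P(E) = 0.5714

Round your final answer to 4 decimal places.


From Bayes' theorem: P(H|E) = P(E|H) × P(H) / P(E)

Rearranging for P(H):
P(H) = P(H|E) × P(E) / P(E|H)
     = 0.8000 × 0.5714 / 0.9125
     = 0.45712000 / 0.9125
     = 0.5010


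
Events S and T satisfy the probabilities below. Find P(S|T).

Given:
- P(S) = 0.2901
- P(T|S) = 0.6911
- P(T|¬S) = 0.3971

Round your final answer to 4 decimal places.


Bayes' theorem: P(S|T) = P(T|S) × P(S) / P(T)

Step 1: Calculate P(T) using law of total probability
P(T) = P(T|S)P(S) + P(T|¬S)P(¬S)
     = 0.6911 × 0.2901 + 0.3971 × 0.7099
     = 0.20048811 + 0.28190129
     = 0.48238940

Step 2: Apply Bayes' theorem
P(S|T) = P(T|S) × P(S) / P(T)
       = 0.20048811 / 0.48238940
       = 0.4156


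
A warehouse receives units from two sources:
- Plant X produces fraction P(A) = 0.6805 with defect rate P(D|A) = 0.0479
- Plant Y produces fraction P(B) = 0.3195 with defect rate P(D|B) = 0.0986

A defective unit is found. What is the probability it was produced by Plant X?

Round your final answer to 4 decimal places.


Let A = from Plant X, D = defective

Given:
- P(A) = 0.6805, P(B) = 0.3195
- P(D|A) = 0.0479, P(D|B) = 0.0986

Step 1: Find P(D)
P(D) = P(D|A)P(A) + P(D|B)P(B)
     = 0.0479 × 0.6805 + 0.0986 × 0.3195
     = 0.03259595 + 0.03150270
     = 0.06409865

Step 2: Apply Bayes' theorem
P(A|D) = P(D|A)P(A) / P(D)
       = 0.03259595 / 0.06409865
       = 0.5085


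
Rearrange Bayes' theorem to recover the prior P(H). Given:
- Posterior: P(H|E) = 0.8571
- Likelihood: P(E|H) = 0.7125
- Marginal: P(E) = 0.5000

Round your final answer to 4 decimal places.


From Bayes' theorem: P(H|E) = P(E|H) × P(H) / P(E)

Rearranging for P(H):
P(H) = P(H|E) × P(E) / P(E|H)
     = 0.8571 × 0.5000 / 0.7125
     = 0.42855000 / 0.7125
     = 0.6015


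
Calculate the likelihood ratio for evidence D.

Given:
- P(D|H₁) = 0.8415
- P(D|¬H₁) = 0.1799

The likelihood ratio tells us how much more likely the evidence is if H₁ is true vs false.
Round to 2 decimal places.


Likelihood Ratio (LR) = P(D|H₁) / P(D|¬H₁)

LR = 0.8415 / 0.1799
   = 4.68

The evidence is 4.68 times more likely if H₁ is true than if H₁ is false.
Since LR > 1, the evidence supports H₁ over ¬H₁.


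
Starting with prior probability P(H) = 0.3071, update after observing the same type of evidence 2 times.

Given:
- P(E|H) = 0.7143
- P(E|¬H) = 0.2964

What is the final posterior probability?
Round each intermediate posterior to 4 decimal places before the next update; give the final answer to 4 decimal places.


Sequential Bayesian updating:

Initial prior: P(H) = 0.3071

Update 1:
  P(E) = 0.7143 × 0.3071 + 0.2964 × 0.6929 = 0.21936153 + 0.20537556 = 0.42473709
  P(H|E) = 0.21936153 / 0.42473709 = 0.5165

Update 2:
  P(E) = 0.7143 × 0.5165 + 0.2964 × 0.4835 = 0.36893595 + 0.14330940 = 0.51224535
  P(H|E) = 0.36893595 / 0.51224535 = 0.7202

Final posterior: 0.7202


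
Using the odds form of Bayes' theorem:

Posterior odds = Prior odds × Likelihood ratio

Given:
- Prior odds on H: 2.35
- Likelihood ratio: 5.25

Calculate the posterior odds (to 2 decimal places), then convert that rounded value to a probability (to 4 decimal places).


Step 1: Calculate posterior odds
Posterior odds = Prior odds × LR
               = 2.35 × 5.25
               = 12.34

Step 2: Convert to probability
P(H|E) = Posterior odds / (1 + Posterior odds)
       = 12.34 / (1 + 12.34)
       = 12.34 / 13.34
       = 0.9250

The evidence increased P(H) from 0.7015 to 0.9250.


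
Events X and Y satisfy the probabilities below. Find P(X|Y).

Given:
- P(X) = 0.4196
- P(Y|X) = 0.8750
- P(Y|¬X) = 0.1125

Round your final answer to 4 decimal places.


Bayes' theorem: P(X|Y) = P(Y|X) × P(X) / P(Y)

Step 1: Calculate P(Y) using law of total probability
P(Y) = P(Y|X)P(X) + P(Y|¬X)P(¬X)
     = 0.8750 × 0.4196 + 0.1125 × 0.5804
     = 0.36715000 + 0.06529500
     = 0.43244500

Step 2: Apply Bayes' theorem
P(X|Y) = P(Y|X) × P(X) / P(Y)
       = 0.36715000 / 0.43244500
       = 0.8490


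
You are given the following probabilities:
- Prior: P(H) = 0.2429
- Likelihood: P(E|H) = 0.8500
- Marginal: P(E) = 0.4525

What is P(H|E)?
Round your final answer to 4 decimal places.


Using Bayes' theorem:

P(H|E) = P(E|H) × P(H) / P(E)
       = 0.8500 × 0.2429 / 0.4525
       = 0.20646500 / 0.4525
       = 0.4563

The evidence strengthens our belief in H.
Prior: 0.2429 → Posterior: 0.4563


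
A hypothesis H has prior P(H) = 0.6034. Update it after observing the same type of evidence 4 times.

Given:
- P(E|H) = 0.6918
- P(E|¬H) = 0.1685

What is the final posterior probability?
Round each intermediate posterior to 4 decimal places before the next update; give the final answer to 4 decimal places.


Sequential Bayesian updating:

Initial prior: P(H) = 0.6034

Update 1:
  P(E) = 0.6918 × 0.6034 + 0.1685 × 0.3966 = 0.41743212 + 0.06682710 = 0.48425922
  P(H|E) = 0.41743212 / 0.48425922 = 0.8620

Update 2:
  P(E) = 0.6918 × 0.8620 + 0.1685 × 0.1380 = 0.59633160 + 0.02325300 = 0.61958460
  P(H|E) = 0.59633160 / 0.61958460 = 0.9625

Update 3:
  P(E) = 0.6918 × 0.9625 + 0.1685 × 0.0375 = 0.66585750 + 0.00631875 = 0.67217625
  P(H|E) = 0.66585750 / 0.67217625 = 0.9906

Update 4:
  P(E) = 0.6918 × 0.9906 + 0.1685 × 0.0094 = 0.68529708 + 0.00158390 = 0.68688098
  P(H|E) = 0.68529708 / 0.68688098 = 0.9977

Final posterior: 0.9977


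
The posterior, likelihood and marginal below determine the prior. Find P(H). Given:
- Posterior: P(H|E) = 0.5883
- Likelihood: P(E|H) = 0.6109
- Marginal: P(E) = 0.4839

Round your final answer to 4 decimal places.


From Bayes' theorem: P(H|E) = P(E|H) × P(H) / P(E)

Rearranging for P(H):
P(H) = P(H|E) × P(E) / P(E|H)
     = 0.5883 × 0.4839 / 0.6109
     = 0.28467837 / 0.6109
     = 0.4660


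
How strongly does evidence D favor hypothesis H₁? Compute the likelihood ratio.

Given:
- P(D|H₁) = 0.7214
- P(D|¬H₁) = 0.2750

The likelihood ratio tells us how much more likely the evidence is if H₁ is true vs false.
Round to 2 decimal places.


Likelihood Ratio (LR) = P(D|H₁) / P(D|¬H₁)

LR = 0.7214 / 0.2750
   = 2.62

The evidence is 2.62 times more likely if H₁ is true than if H₁ is false.
Because LR exceeds 1, D is evidence for H₁.


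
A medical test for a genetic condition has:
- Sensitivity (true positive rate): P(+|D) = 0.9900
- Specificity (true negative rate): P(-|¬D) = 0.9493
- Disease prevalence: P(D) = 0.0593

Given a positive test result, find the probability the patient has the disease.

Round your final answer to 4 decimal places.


Let D = has disease, + = positive test

Given:
- P(D) = 0.0593 (prevalence)
- P(+|D) = 0.9900 (sensitivity)
- P(-|¬D) = 0.9493 (specificity)
- P(+|¬D) = 0.0507 (false positive rate = 1 - specificity)

Step 1: Find P(+)
P(+) = P(+|D)P(D) + P(+|¬D)P(¬D)
     = 0.9900 × 0.0593 + 0.0507 × 0.9407
     = 0.05870700 + 0.04769349
     = 0.10640049

Step 2: Apply Bayes' theorem for P(D|+)
P(D|+) = P(+|D)P(D) / P(+)
       = 0.05870700 / 0.10640049
       = 0.5518
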